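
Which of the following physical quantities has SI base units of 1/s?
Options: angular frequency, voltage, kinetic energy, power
Checking the SI base units of each option:
  angular frequency (ω = 2πf): 1/s  ✓ matches
  voltage (V = IR): kg·m²/(s³·A)  ✗
  kinetic energy (E = ½mv²): kg·m²/s²  ✗
  power (P = W/t): kg·m²/s³  ✗

Only angular frequency has units 1/s.

Answer: angular frequency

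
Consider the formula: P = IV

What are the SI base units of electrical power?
Units of each symbol in P = IV:
  I (current): A
  V (voltage, in volts): kg·m²/(s³·A)

Multiplying the contributions: [A] · [kg·m²/(s³·A)]
Adding exponents of each base unit: kg: 1, m: 2, s: -3
SI base units of electrical power: kg·m²/s³

Answer: kg·m²/s³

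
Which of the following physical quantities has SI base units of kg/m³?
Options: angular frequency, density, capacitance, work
Checking the SI base units of each option:
  angular frequency (ω = 2πf): 1/s  ✗
  density (ρ = m/V): kg/m³  ✓ matches
  capacitance (C = Q/V): s⁴·A²/(kg·m²)  ✗
  work (W = Fd): kg·m²/s²  ✗

Only density has units kg/m³.

Answer: density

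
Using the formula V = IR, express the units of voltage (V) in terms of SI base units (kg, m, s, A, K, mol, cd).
Units of each symbol in V = IR:
  I (current): A
  R (resistance, in ohms): kg·m²/(s³·A²)

Multiplying the contributions: [A] · [kg·m²/(s³·A²)]
Adding exponents of each base unit: kg: 1, m: 2, s: -3, A: -1
SI base units of voltage: kg·m²/(s³·A)

Answer: kg·m²/(s³·A)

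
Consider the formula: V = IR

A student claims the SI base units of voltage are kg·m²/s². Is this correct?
Units of each symbol in V = IR:
  I (current): A
  R (resistance, in ohms): kg·m²/(s³·A²)

Multiplying the contributions: [A] · [kg·m²/(s³·A²)]
Adding exponents of each base unit: kg: 1, m: 2, s: -3, A: -1
SI base units of voltage: kg·m²/(s³·A)

The claimed units kg·m²/s² (exponents kg: 1, m: 2, s: -2) do not match the derived units kg·m²/(s³·A) (exponents kg: 1, m: 2, s: -3, A: -1), so the claim is incorrect.

Answer: No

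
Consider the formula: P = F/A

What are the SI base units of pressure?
Units of each symbol in P = F/A:
  F (force): kg·m/s²
  A (area): m²  → in the denominator, contributes 1/m²

Multiplying the contributions: [kg·m/s²] · [1/m²]
Adding exponents of each base unit: kg: 1, m: -1, s: -2
SI base units of pressure: kg/(m·s²)

Answer: kg/(m·s²)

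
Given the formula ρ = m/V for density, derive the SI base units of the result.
Units of each symbol in ρ = m/V:
  m (mass): kg
  V (volume): m³  → in the denominator, contributes 1/m³

Multiplying the contributions: [kg] · [1/m³]
Adding exponents of each base unit: kg: 1, m: -3
SI base units of density: kg/m³

Answer: kg/m³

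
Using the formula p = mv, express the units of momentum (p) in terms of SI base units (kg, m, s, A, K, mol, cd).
Units of each symbol in p = mv:
  m (mass): kg
  v (velocity): m/s

Multiplying the contributions: [kg] · [m/s]
Adding exponents of each base unit: kg: 1, m: 1, s: -1
SI base units of momentum: kg·m/s

Answer: kg·m/s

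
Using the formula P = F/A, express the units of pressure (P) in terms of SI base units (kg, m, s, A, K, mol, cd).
Units of each symbol in P = F/A:
  F (force): kg·m/s²
  A (area): m²  → in the denominator, contributes 1/m²

Multiplying the contributions: [kg·m/s²] · [1/m²]
Adding exponents of each base unit: kg: 1, m: -1, s: -2
SI base units of pressure: kg/(m·s²)

Answer: kg/(m·s²)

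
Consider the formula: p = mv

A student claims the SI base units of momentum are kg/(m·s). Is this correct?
Units of each symbol in p = mv:
  m (mass): kg
  v (velocity): m/s

Multiplying the contributions: [kg] · [m/s]
Adding exponents of each base unit: kg: 1, m: 1, s: -1
SI base units of momentum: kg·m/s

The claimed units kg/(m·s) (exponents kg: 1, m: -1, s: -1) do not match the derived units kg·m/s (exponents kg: 1, m: 1, s: -1), so the claim is incorrect.

Answer: No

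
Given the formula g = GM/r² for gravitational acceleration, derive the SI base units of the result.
Units of each symbol in g = GM/r²:
  G (gravitational constant): m³/(kg·s²)
  M (mass): kg
  r (distance): m  → to the power 2 in the denominator, contributes 1/m²

Multiplying the contributions: [m³/(kg·s²)] · [kg] · [1/m²]
Adding exponents of each base unit: m: 1, s: -2
SI base units of gravitational acceleration: m/s²

Answer: m/s²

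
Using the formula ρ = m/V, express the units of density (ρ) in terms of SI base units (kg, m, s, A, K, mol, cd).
Units of each symbol in ρ = m/V:
  m (mass): kg
  V (volume): m³  → in the denominator, contributes 1/m³

Multiplying the contributions: [kg] · [1/m³]
Adding exponents of each base unit: kg: 1, m: -3
SI base units of density: kg/m³

Answer: kg/m³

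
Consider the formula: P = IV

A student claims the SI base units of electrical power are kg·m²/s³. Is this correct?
Units of each symbol in P = IV:
  I (current): A
  V (voltage, in volts): kg·m²/(s³·A)

Multiplying the contributions: [A] · [kg·m²/(s³·A)]
Adding exponents of each base unit: kg: 1, m: 2, s: -3
SI base units of electrical power: kg·m²/s³

The claimed units kg·m²/s³ match the derived units, so the claim is correct.

Answer: Yes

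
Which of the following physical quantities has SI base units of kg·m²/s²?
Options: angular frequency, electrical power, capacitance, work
Checking the SI base units of each option:
  angular frequency (ω = 2πf): 1/s  ✗
  electrical power (P = IV): kg·m²/s³  ✗
  capacitance (C = Q/V): s⁴·A²/(kg·m²)  ✗
  work (W = Fd): kg·m²/s²  ✓ matches

Only work has units kg·m²/s².

Answer: work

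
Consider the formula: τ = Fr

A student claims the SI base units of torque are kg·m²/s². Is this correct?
Units of each symbol in τ = Fr:
  F (force): kg·m/s²
  r (lever arm): m

Multiplying the contributions: [kg·m/s²] · [m]
Adding exponents of each base unit: kg: 1, m: 2, s: -2
SI base units of torque: kg·m²/s²

The claimed units kg·m²/s² match the derived units, so the claim is correct.

Answer: Yes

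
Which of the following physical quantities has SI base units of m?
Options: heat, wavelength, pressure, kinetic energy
Checking the SI base units of each option:
  heat (Q = mcΔT): kg·m²/s²  ✗
  wavelength (λ = v/f): m  ✓ matches
  pressure (P = F/A): kg/(m·s²)  ✗
  kinetic energy (E = ½mv²): kg·m²/s²  ✗

Only wavelength has units m.

Answer: wavelength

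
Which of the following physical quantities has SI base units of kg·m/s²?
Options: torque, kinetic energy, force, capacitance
Checking the SI base units of each option:
  torque (τ = Fr): kg·m²/s²  ✗
  kinetic energy (E = ½mv²): kg·m²/s²  ✗
  force (F = ma): kg·m/s²  ✓ matches
  capacitance (C = Q/V): s⁴·A²/(kg·m²)  ✗

Only force has units kg·m/s².

Answer: force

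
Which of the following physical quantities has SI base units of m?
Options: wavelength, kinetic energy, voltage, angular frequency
Checking the SI base units of each option:
  wavelength (λ = v/f): m  ✓ matches
  kinetic energy (E = ½mv²): kg·m²/s²  ✗
  voltage (V = IR): kg·m²/(s³·A)  ✗
  angular frequency (ω = 2πf): 1/s  ✗

Only wavelength has units m.

Answer: wavelength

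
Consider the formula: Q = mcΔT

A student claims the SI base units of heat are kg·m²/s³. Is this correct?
Units of each symbol in Q = mcΔT:
  m (mass): kg
  c (specific heat capacity, in J/(kg·K)): m²/(s²·K)
  ΔT (temperature change): K

Multiplying the contributions: [kg] · [m²/(s²·K)] · [K]
Adding exponents of each base unit: kg: 1, m: 2, s: -2
SI base units of heat: kg·m²/s²

The claimed units kg·m²/s³ (exponents kg: 1, m: 2, s: -3) do not match the derived units kg·m²/s² (exponents kg: 1, m: 2, s: -2), so the claim is incorrect.

Answer: No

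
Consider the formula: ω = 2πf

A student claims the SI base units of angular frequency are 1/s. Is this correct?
Units of each symbol in ω = 2πf:
  f (frequency): 1/s
  The factor 2π is dimensionless.

Multiplying the contributions: [1/s]
Adding exponents of each base unit: s: -1
SI base units of angular frequency: 1/s

The claimed units 1/s match the derived units, so the claim is correct.

Answer: Yes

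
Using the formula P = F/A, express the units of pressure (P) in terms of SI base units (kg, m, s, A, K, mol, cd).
Units of each symbol in P = F/A:
  F (force): kg·m/s²
  A (area): m²  → in the denominator, contributes 1/m²

Multiplying the contributions: [kg·m/s²] · [1/m²]
Adding exponents of each base unit: kg: 1, m: -1, s: -2
SI base units of pressure: kg/(m·s²)

Answer: kg/(m·s²)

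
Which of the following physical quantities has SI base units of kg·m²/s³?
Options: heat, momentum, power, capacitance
Checking the SI base units of each option:
  heat (Q = mcΔT): kg·m²/s²  ✗
  momentum (p = mv): kg·m/s  ✗
  power (P = W/t): kg·m²/s³  ✓ matches
  capacitance (C = Q/V): s⁴·A²/(kg·m²)  ✗

Only power has units kg·m²/s³.

Answer: power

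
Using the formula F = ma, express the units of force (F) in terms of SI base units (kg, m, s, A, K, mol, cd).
Units of each symbol in F = ma:
  m (mass): kg
  a (acceleration): m/s²

Multiplying the contributions: [kg] · [m/s²]
Adding exponents of each base unit: kg: 1, m: 1, s: -2
SI base units of force: kg·m/s²

Answer: kg·m/s²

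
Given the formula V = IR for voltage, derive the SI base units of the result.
Units of each symbol in V = IR:
  I (current): A
  R (resistance, in ohms): kg·m²/(s³·A²)

Multiplying the contributions: [A] · [kg·m²/(s³·A²)]
Adding exponents of each base unit: kg: 1, m: 2, s: -3, A: -1
SI base units of voltage: kg·m²/(s³·A)

Answer: kg·m²/(s³·A)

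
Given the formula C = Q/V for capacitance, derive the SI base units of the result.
Units of each symbol in C = Q/V:
  Q (charge, in coulombs): s·A
  V (voltage, in volts): kg·m²/(s³·A)  → in the denominator, contributes s³·A/(kg·m²)

Multiplying the contributions: [s·A] · [s³·A/(kg·m²)]
Adding exponents of each base unit: kg: -1, m: -2, s: 4, A: 2
SI base units of capacitance: s⁴·A²/(kg·m²)

Answer: s⁴·A²/(kg·m²)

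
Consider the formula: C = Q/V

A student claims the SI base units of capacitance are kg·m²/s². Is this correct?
Units of each symbol in C = Q/V:
  Q (charge, in coulombs): s·A
  V (voltage, in volts): kg·m²/(s³·A)  → in the denominator, contributes s³·A/(kg·m²)

Multiplying the contributions: [s·A] · [s³·A/(kg·m²)]
Adding exponents of each base unit: kg: -1, m: -2, s: 4, A: 2
SI base units of capacitance: s⁴·A²/(kg·m²)

The claimed units kg·m²/s² (exponents kg: 1, m: 2, s: -2) do not match the derived units s⁴·A²/(kg·m²) (exponents kg: -1, m: -2, s: 4, A: 2), so the claim is incorrect.

Answer: No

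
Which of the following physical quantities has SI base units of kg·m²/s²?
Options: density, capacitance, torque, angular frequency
Checking the SI base units of each option:
  density (ρ = m/V): kg/m³  ✗
  capacitance (C = Q/V): s⁴·A²/(kg·m²)  ✗
  torque (τ = Fr): kg·m²/s²  ✓ matches
  angular frequency (ω = 2πf): 1/s  ✗

Only torque has units kg·m²/s².

Answer: torque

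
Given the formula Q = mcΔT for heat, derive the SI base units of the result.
Units of each symbol in Q = mcΔT:
  m (mass): kg
  c (specific heat capacity, in J/(kg·K)): m²/(s²·K)
  ΔT (temperature change): K

Multiplying the contributions: [kg] · [m²/(s²·K)] · [K]
Adding exponents of each base unit: kg: 1, m: 2, s: -2
SI base units of heat: kg·m²/s²

Answer: kg·m²/s²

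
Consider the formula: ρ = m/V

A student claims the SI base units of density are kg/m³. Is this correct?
Units of each symbol in ρ = m/V:
  m (mass): kg
  V (volume): m³  → in the denominator, contributes 1/m³

Multiplying the contributions: [kg] · [1/m³]
Adding exponents of each base unit: kg: 1, m: -3
SI base units of density: kg/m³

The claimed units kg/m³ match the derived units, so the claim is correct.

Answer: Yes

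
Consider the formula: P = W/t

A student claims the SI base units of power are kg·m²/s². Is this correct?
Units of each symbol in P = W/t:
  W (work): kg·m²/s²
  t (time): s  → in the denominator, contributes 1/s

Multiplying the contributions: [kg·m²/s²] · [1/s]
Adding exponents of each base unit: kg: 1, m: 2, s: -3
SI base units of power: kg·m²/s³

The claimed units kg·m²/s² (exponents kg: 1, m: 2, s: -2) do not match the derived units kg·m²/s³ (exponents kg: 1, m: 2, s: -3), so the claim is incorrect.

Answer: No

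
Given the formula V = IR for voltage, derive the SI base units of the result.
Units of each symbol in V = IR:
  I (current): A
  R (resistance, in ohms): kg·m²/(s³·A²)

Multiplying the contributions: [A] · [kg·m²/(s³·A²)]
Adding exponents of each base unit: kg: 1, m: 2, s: -3, A: -1
SI base units of voltage: kg·m²/(s³·A)

Answer: kg·m²/(s³·A)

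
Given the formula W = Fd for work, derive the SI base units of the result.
Units of each symbol in W = Fd:
  F (force): kg·m/s²
  d (displacement): m

Multiplying the contributions: [kg·m/s²] · [m]
Adding exponents of each base unit: kg: 1, m: 2, s: -2
SI base units of work: kg·m²/s²

Answer: kg·m²/s²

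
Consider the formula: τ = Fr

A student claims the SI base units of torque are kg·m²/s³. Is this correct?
Units of each symbol in τ = Fr:
  F (force): kg·m/s²
  r (lever arm): m

Multiplying the contributions: [kg·m/s²] · [m]
Adding exponents of each base unit: kg: 1, m: 2, s: -2
SI base units of torque: kg·m²/s²

The claimed units kg·m²/s³ (exponents kg: 1, m: 2, s: -3) do not match the derived units kg·m²/s² (exponents kg: 1, m: 2, s: -2), so the claim is incorrect.

Answer: No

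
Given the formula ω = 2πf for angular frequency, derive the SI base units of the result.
Units of each symbol in ω = 2πf:
  f (frequency): 1/s
  The factor 2π is dimensionless.

Multiplying the contributions: [1/s]
Adding exponents of each base unit: s: -1
SI base units of angular frequency: 1/s

Answer: 1/s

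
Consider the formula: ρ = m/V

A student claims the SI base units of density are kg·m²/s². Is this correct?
Units of each symbol in ρ = m/V:
  m (mass): kg
  V (volume): m³  → in the denominator, contributes 1/m³

Multiplying the contributions: [kg] · [1/m³]
Adding exponents of each base unit: kg: 1, m: -3
SI base units of density: kg/m³

The claimed units kg·m²/s² (exponents kg: 1, m: 2, s: -2) do not match the derived units kg/m³ (exponents kg: 1, m: -3), so the claim is incorrect.

Answer: No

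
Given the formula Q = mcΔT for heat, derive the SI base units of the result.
Units of each symbol in Q = mcΔT:
  m (mass): kg
  c (specific heat capacity, in J/(kg·K)): m²/(s²·K)
  ΔT (temperature change): K

Multiplying the contributions: [kg] · [m²/(s²·K)] · [K]
Adding exponents of each base unit: kg: 1, m: 2, s: -2
SI base units of heat: kg·m²/s²

Answer: kg·m²/s²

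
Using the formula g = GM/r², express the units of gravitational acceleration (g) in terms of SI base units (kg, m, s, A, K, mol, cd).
Units of each symbol in g = GM/r²:
  G (gravitational constant): m³/(kg·s²)
  M (mass): kg
  r (distance): m  → to the power 2 in the denominator, contributes 1/m²

Multiplying the contributions: [m³/(kg·s²)] · [kg] · [1/m²]
Adding exponents of each base unit: m: 1, s: -2
SI base units of gravitational acceleration: m/s²

Answer: m/s²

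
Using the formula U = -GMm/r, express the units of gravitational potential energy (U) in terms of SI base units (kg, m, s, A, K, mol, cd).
Units of each symbol in U = -GMm/r:
  G (gravitational constant): m³/(kg·s²)
  M (mass): kg
  m (mass): kg
  r (distance): m  → in the denominator, contributes 1/m
  The minus sign does not affect the units.

Multiplying the contributions: [m³/(kg·s²)] · [kg] · [kg] · [1/m]
Adding exponents of each base unit: kg: 1, m: 2, s: -2
SI base units of gravitational potential energy: kg·m²/s²

Answer: kg·m²/s²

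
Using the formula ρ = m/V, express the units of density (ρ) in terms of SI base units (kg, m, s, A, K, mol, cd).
Units of each symbol in ρ = m/V:
  m (mass): kg
  V (volume): m³  → in the denominator, contributes 1/m³

Multiplying the contributions: [kg] · [1/m³]
Adding exponents of each base unit: kg: 1, m: -3
SI base units of density: kg/m³

Answer: kg/m³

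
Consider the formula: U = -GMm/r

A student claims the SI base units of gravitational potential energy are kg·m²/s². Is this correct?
Units of each symbol in U = -GMm/r:
  G (gravitational constant): m³/(kg·s²)
  M (mass): kg
  m (mass): kg
  r (distance): m  → in the denominator, contributes 1/m
  The minus sign does not affect the units.

Multiplying the contributions: [m³/(kg·s²)] · [kg] · [kg] · [1/m]
Adding exponents of each base unit: kg: 1, m: 2, s: -2
SI base units of gravitational potential energy: kg·m²/s²

The claimed units kg·m²/s² match the derived units, so the claim is correct.

Answer: Yes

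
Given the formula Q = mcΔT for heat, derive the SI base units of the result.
Units of each symbol in Q = mcΔT:
  m (mass): kg
  c (specific heat capacity, in J/(kg·K)): m²/(s²·K)
  ΔT (temperature change): K

Multiplying the contributions: [kg] · [m²/(s²·K)] · [K]
Adding exponents of each base unit: kg: 1, m: 2, s: -2
SI base units of heat: kg·m²/s²

Answer: kg·m²/s²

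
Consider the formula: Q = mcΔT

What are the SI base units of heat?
Units of each symbol in Q = mcΔT:
  m (mass): kg
  c (specific heat capacity, in J/(kg·K)): m²/(s²·K)
  ΔT (temperature change): K

Multiplying the contributions: [kg] · [m²/(s²·K)] · [K]
Adding exponents of each base unit: kg: 1, m: 2, s: -2
SI base units of heat: kg·m²/s²

Answer: kg·m²/s²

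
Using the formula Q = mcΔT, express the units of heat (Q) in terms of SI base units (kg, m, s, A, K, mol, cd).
Units of each symbol in Q = mcΔT:
  m (mass): kg
  c (specific heat capacity, in J/(kg·K)): m²/(s²·K)
  ΔT (temperature change): K

Multiplying the contributions: [kg] · [m²/(s²·K)] · [K]
Adding exponents of each base unit: kg: 1, m: 2, s: -2
SI base units of heat: kg·m²/s²

Answer: kg·m²/s²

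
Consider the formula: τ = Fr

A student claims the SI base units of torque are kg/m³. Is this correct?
Units of each symbol in τ = Fr:
  F (force): kg·m/s²
  r (lever arm): m

Multiplying the contributions: [kg·m/s²] · [m]
Adding exponents of each base unit: kg: 1, m: 2, s: -2
SI base units of torque: kg·m²/s²

The claimed units kg/m³ (exponents kg: 1, m: -3) do not match the derived units kg·m²/s² (exponents kg: 1, m: 2, s: -2), so the claim is incorrect.

Answer: No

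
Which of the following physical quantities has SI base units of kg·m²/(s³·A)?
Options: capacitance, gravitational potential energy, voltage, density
Checking the SI base units of each option:
  capacitance (C = Q/V): s⁴·A²/(kg·m²)  ✗
  gravitational potential energy (U = -GMm/r): kg·m²/s²  ✗
  voltage (V = IR): kg·m²/(s³·A)  ✓ matches
  density (ρ = m/V): kg/m³  ✗

Only voltage has units kg·m²/(s³·A).

Answer: voltage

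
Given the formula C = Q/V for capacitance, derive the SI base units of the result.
Units of each symbol in C = Q/V:
  Q (charge, in coulombs): s·A
  V (voltage, in volts): kg·m²/(s³·A)  → in the denominator, contributes s³·A/(kg·m²)

Multiplying the contributions: [s·A] · [s³·A/(kg·m²)]
Adding exponents of each base unit: kg: -1, m: -2, s: 4, A: 2
SI base units of capacitance: s⁴·A²/(kg·m²)

Answer: s⁴·A²/(kg·m²)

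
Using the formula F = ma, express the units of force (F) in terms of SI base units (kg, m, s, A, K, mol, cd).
Units of each symbol in F = ma:
  m (mass): kg
  a (acceleration): m/s²

Multiplying the contributions: [kg] · [m/s²]
Adding exponents of each base unit: kg: 1, m: 1, s: -2
SI base units of force: kg·m/s²

Answer: kg·m/s²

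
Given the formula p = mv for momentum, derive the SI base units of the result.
Units of each symbol in p = mv:
  m (mass): kg
  v (velocity): m/s

Multiplying the contributions: [kg] · [m/s]
Adding exponents of each base unit: kg: 1, m: 1, s: -1
SI base units of momentum: kg·m/s

Answer: kg·m/s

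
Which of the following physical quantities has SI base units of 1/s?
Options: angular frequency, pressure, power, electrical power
Checking the SI base units of each option:
  angular frequency (ω = 2πf): 1/s  ✓ matches
  pressure (P = F/A): kg/(m·s²)  ✗
  power (P = W/t): kg·m²/s³  ✗
  electrical power (P = IV): kg·m²/s³  ✗

Only angular frequency has units 1/s.

Answer: angular frequency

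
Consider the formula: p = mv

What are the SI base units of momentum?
Units of each symbol in p = mv:
  m (mass): kg
  v (velocity): m/s

Multiplying the contributions: [kg] · [m/s]
Adding exponents of each base unit: kg: 1, m: 1, s: -1
SI base units of momentum: kg·m/s

Answer: kg·m/s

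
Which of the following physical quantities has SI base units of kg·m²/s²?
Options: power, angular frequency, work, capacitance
Checking the SI base units of each option:
  power (P = W/t): kg·m²/s³  ✗
  angular frequency (ω = 2πf): 1/s  ✗
  work (W = Fd): kg·m²/s²  ✓ matches
  capacitance (C = Q/V): s⁴·A²/(kg·m²)  ✗

Only work has units kg·m²/s².

Answer: work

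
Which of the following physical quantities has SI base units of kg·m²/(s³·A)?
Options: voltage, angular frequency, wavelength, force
Checking the SI base units of each option:
  voltage (V = IR): kg·m²/(s³·A)  ✓ matches
  angular frequency (ω = 2πf): 1/s  ✗
  wavelength (λ = v/f): m  ✗
  force (F = ma): kg·m/s²  ✗

Only voltage has units kg·m²/(s³·A).

Answer: voltage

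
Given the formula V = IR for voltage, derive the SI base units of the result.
Units of each symbol in V = IR:
  I (current): A
  R (resistance, in ohms): kg·m²/(s³·A²)

Multiplying the contributions: [A] · [kg·m²/(s³·A²)]
Adding exponents of each base unit: kg: 1, m: 2, s: -3, A: -1
SI base units of voltage: kg·m²/(s³·A)

Answer: kg·m²/(s³·A)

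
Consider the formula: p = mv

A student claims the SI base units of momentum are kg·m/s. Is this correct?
Units of each symbol in p = mv:
  m (mass): kg
  v (velocity): m/s

Multiplying the contributions: [kg] · [m/s]
Adding exponents of each base unit: kg: 1, m: 1, s: -1
SI base units of momentum: kg·m/s

The claimed units kg·m/s match the derived units, so the claim is correct.

Answer: Yes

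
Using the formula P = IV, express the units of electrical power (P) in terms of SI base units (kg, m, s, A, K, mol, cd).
Units of each symbol in P = IV:
  I (current): A
  V (voltage, in volts): kg·m²/(s³·A)

Multiplying the contributions: [A] · [kg·m²/(s³·A)]
Adding exponents of each base unit: kg: 1, m: 2, s: -3
SI base units of electrical power: kg·m²/s³

Answer: kg·m²/s³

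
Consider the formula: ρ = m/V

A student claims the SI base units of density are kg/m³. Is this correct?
Units of each symbol in ρ = m/V:
  m (mass): kg
  V (volume): m³  → in the denominator, contributes 1/m³

Multiplying the contributions: [kg] · [1/m³]
Adding exponents of each base unit: kg: 1, m: -3
SI base units of density: kg/m³

The claimed units kg/m³ match the derived units, so the claim is correct.

Answer: Yes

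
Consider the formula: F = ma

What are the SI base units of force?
Units of each symbol in F = ma:
  m (mass): kg
  a (acceleration): m/s²

Multiplying the contributions: [kg] · [m/s²]
Adding exponents of each base unit: kg: 1, m: 1, s: -2
SI base units of force: kg·m/s²

Answer: kg·m/s²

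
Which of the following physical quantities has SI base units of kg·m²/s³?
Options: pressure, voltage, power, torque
Checking the SI base units of each option:
  pressure (P = F/A): kg/(m·s²)  ✗
  voltage (V = IR): kg·m²/(s³·A)  ✗
  power (P = W/t): kg·m²/s³  ✓ matches
  torque (τ = Fr): kg·m²/s²  ✗

Only power has units kg·m²/s³.

Answer: power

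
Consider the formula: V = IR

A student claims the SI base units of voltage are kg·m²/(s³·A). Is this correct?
Units of each symbol in V = IR:
  I (current): A
  R (resistance, in ohms): kg·m²/(s³·A²)

Multiplying the contributions: [A] · [kg·m²/(s³·A²)]
Adding exponents of each base unit: kg: 1, m: 2, s: -3, A: -1
SI base units of voltage: kg·m²/(s³·A)

The claimed units kg·m²/(s³·A) match the derived units, so the claim is correct.

Answer: Yes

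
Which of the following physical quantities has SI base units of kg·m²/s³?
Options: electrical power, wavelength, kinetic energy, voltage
Checking the SI base units of each option:
  electrical power (P = IV): kg·m²/s³  ✓ matches
  wavelength (λ = v/f): m  ✗
  kinetic energy (E = ½mv²): kg·m²/s²  ✗
  voltage (V = IR): kg·m²/(s³·A)  ✗

Only electrical power has units kg·m²/s³.

Answer: electrical power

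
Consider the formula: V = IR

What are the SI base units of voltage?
Units of each symbol in V = IR:
  I (current): A
  R (resistance, in ohms): kg·m²/(s³·A²)

Multiplying the contributions: [A] · [kg·m²/(s³·A²)]
Adding exponents of each base unit: kg: 1, m: 2, s: -3, A: -1
SI base units of voltage: kg·m²/(s³·A)

Answer: kg·m²/(s³·A)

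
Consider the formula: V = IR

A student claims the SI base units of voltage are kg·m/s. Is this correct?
Units of each symbol in V = IR:
  I (current): A
  R (resistance, in ohms): kg·m²/(s³·A²)

Multiplying the contributions: [A] · [kg·m²/(s³·A²)]
Adding exponents of each base unit: kg: 1, m: 2, s: -3, A: -1
SI base units of voltage: kg·m²/(s³·A)

The claimed units kg·m/s (exponents kg: 1, m: 1, s: -1) do not match the derived units kg·m²/(s³·A) (exponents kg: 1, m: 2, s: -3, A: -1), so the claim is incorrect.

Answer: No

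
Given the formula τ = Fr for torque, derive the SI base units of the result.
Units of each symbol in τ = Fr:
  F (force): kg·m/s²
  r (lever arm): m

Multiplying the contributions: [kg·m/s²] · [m]
Adding exponents of each base unit: kg: 1, m: 2, s: -2
SI base units of torque: kg·m²/s²

Answer: kg·m²/s²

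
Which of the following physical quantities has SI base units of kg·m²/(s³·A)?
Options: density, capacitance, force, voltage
Checking the SI base units of each option:
  density (ρ = m/V): kg/m³  ✗
  capacitance (C = Q/V): s⁴·A²/(kg·m²)  ✗
  force (F = ma): kg·m/s²  ✗
  voltage (V = IR): kg·m²/(s³·A)  ✓ matches

Only voltage has units kg·m²/(s³·A).

Answer: voltage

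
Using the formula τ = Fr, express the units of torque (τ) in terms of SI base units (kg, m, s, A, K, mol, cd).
Units of each symbol in τ = Fr:
  F (force): kg·m/s²
  r (lever arm): m

Multiplying the contributions: [kg·m/s²] · [m]
Adding exponents of each base unit: kg: 1, m: 2, s: -2
SI base units of torque: kg·m²/s²

Answer: kg·m²/s²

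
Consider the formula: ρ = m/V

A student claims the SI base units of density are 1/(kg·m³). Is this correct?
Units of each symbol in ρ = m/V:
  m (mass): kg
  V (volume): m³  → in the denominator, contributes 1/m³

Multiplying the contributions: [kg] · [1/m³]
Adding exponents of each base unit: kg: 1, m: -3
SI base units of density: kg/m³

The claimed units 1/(kg·m³) (exponents kg: -1, m: -3) do not match the derived units kg/m³ (exponents kg: 1, m: -3), so the claim is incorrect.

Answer: No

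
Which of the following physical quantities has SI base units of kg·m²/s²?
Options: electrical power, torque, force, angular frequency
Checking the SI base units of each option:
  electrical power (P = IV): kg·m²/s³  ✗
  torque (τ = Fr): kg·m²/s²  ✓ matches
  force (F = ma): kg·m/s²  ✗
  angular frequency (ω = 2πf): 1/s  ✗

Only torque has units kg·m²/s².

Answer: torque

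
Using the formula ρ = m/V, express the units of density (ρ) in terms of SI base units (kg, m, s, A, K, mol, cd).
Units of each symbol in ρ = m/V:
  m (mass): kg
  V (volume): m³  → in the denominator, contributes 1/m³

Multiplying the contributions: [kg] · [1/m³]
Adding exponents of each base unit: kg: 1, m: -3
SI base units of density: kg/m³

Answer: kg/m³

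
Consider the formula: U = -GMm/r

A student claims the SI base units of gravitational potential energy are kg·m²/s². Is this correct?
Units of each symbol in U = -GMm/r:
  G (gravitational constant): m³/(kg·s²)
  M (mass): kg
  m (mass): kg
  r (distance): m  → in the denominator, contributes 1/m
  The minus sign does not affect the units.

Multiplying the contributions: [m³/(kg·s²)] · [kg] · [kg] · [1/m]
Adding exponents of each base unit: kg: 1, m: 2, s: -2
SI base units of gravitational potential energy: kg·m²/s²

The claimed units kg·m²/s² match the derived units, so the claim is correct.

Answer: Yes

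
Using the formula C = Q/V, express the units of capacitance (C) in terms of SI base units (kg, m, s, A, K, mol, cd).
Units of each symbol in C = Q/V:
  Q (charge, in coulombs): s·A
  V (voltage, in volts): kg·m²/(s³·A)  → in the denominator, contributes s³·A/(kg·m²)

Multiplying the contributions: [s·A] · [s³·A/(kg·m²)]
Adding exponents of each base unit: kg: -1, m: -2, s: 4, A: 2
SI base units of capacitance: s⁴·A²/(kg·m²)

Answer: s⁴·A²/(kg·m²)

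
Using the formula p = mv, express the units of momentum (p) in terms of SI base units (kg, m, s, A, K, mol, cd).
Units of each symbol in p = mv:
  m (mass): kg
  v (velocity): m/s

Multiplying the contributions: [kg] · [m/s]
Adding exponents of each base unit: kg: 1, m: 1, s: -1
SI base units of momentum: kg·m/s

Answer: kg·m/s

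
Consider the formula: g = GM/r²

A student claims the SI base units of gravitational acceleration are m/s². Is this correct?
Units of each symbol in g = GM/r²:
  G (gravitational constant): m³/(kg·s²)
  M (mass): kg
  r (distance): m  → to the power 2 in the denominator, contributes 1/m²

Multiplying the contributions: [m³/(kg·s²)] · [kg] · [1/m²]
Adding exponents of each base unit: m: 1, s: -2
SI base units of gravitational acceleration: m/s²

The claimed units m/s² match the derived units, so the claim is correct.

Answer: Yes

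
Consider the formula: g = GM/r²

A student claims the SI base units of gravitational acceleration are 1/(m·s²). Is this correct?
Units of each symbol in g = GM/r²:
  G (gravitational constant): m³/(kg·s²)
  M (mass): kg
  r (distance): m  → to the power 2 in the denominator, contributes 1/m²

Multiplying the contributions: [m³/(kg·s²)] · [kg] · [1/m²]
Adding exponents of each base unit: m: 1, s: -2
SI base units of gravitational acceleration: m/s²

The claimed units 1/(m·s²) (exponents m: -1, s: -2) do not match the derived units m/s² (exponents m: 1, s: -2), so the claim is incorrect.

Answer: No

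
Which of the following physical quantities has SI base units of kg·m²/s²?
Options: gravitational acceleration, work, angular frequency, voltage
Checking the SI base units of each option:
  gravitational acceleration (g = GM/r²): m/s²  ✗
  work (W = Fd): kg·m²/s²  ✓ matches
  angular frequency (ω = 2πf): 1/s  ✗
  voltage (V = IR): kg·m²/(s³·A)  ✗

Only work has units kg·m²/s².

Answer: work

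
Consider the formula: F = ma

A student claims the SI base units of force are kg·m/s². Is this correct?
Units of each symbol in F = ma:
  m (mass): kg
  a (acceleration): m/s²

Multiplying the contributions: [kg] · [m/s²]
Adding exponents of each base unit: kg: 1, m: 1, s: -2
SI base units of force: kg·m/s²

The claimed units kg·m/s² match the derived units, so the claim is correct.

Answer: Yes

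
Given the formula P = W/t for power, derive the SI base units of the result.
Units of each symbol in P = W/t:
  W (work): kg·m²/s²
  t (time): s  → in the denominator, contributes 1/s

Multiplying the contributions: [kg·m²/s²] · [1/s]
Adding exponents of each base unit: kg: 1, m: 2, s: -3
SI base units of power: kg·m²/s³

Answer: kg·m²/s³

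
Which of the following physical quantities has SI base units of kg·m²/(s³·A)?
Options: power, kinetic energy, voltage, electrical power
Checking the SI base units of each option:
  power (P = W/t): kg·m²/s³  ✗
  kinetic energy (E = ½mv²): kg·m²/s²  ✗
  voltage (V = IR): kg·m²/(s³·A)  ✓ matches
  electrical power (P = IV): kg·m²/s³  ✗

Only voltage has units kg·m²/(s³·A).

Answer: voltage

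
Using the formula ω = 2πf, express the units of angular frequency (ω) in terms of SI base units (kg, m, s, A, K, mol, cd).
Units of each symbol in ω = 2πf:
  f (frequency): 1/s
  The factor 2π is dimensionless.

Multiplying the contributions: [1/s]
Adding exponents of each base unit: s: -1
SI base units of angular frequency: 1/s

Answer: 1/s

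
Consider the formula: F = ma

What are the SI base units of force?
Units of each symbol in F = ma:
  m (mass): kg
  a (acceleration): m/s²

Multiplying the contributions: [kg] · [m/s²]
Adding exponents of each base unit: kg: 1, m: 1, s: -2
SI base units of force: kg·m/s²

Answer: kg·m/s²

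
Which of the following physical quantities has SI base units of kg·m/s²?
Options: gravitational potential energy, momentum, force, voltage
Checking the SI base units of each option:
  gravitational potential energy (U = -GMm/r): kg·m²/s²  ✗
  momentum (p = mv): kg·m/s  ✗
  force (F = ma): kg·m/s²  ✓ matches
  voltage (V = IR): kg·m²/(s³·A)  ✗

Only force has units kg·m/s².

Answer: force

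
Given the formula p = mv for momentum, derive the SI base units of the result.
Units of each symbol in p = mv:
  m (mass): kg
  v (velocity): m/s

Multiplying the contributions: [kg] · [m/s]
Adding exponents of each base unit: kg: 1, m: 1, s: -1
SI base units of momentum: kg·m/s

Answer: kg·m/s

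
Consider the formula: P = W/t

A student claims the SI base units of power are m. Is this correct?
Units of each symbol in P = W/t:
  W (work): kg·m²/s²
  t (time): s  → in the denominator, contributes 1/s

Multiplying the contributions: [kg·m²/s²] · [1/s]
Adding exponents of each base unit: kg: 1, m: 2, s: -3
SI base units of power: kg·m²/s³

The claimed units m (exponents m: 1) do not match the derived units kg·m²/s³ (exponents kg: 1, m: 2, s: -3), so the claim is incorrect.

Answer: No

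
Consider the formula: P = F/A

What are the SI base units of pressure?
Units of each symbol in P = F/A:
  F (force): kg·m/s²
  A (area): m²  → in the denominator, contributes 1/m²

Multiplying the contributions: [kg·m/s²] · [1/m²]
Adding exponents of each base unit: kg: 1, m: -1, s: -2
SI base units of pressure: kg/(m·s²)

Answer: kg/(m·s²)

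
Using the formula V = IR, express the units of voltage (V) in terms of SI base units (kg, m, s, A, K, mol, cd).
Units of each symbol in V = IR:
  I (current): A
  R (resistance, in ohms): kg·m²/(s³·A²)

Multiplying the contributions: [A] · [kg·m²/(s³·A²)]
Adding exponents of each base unit: kg: 1, m: 2, s: -3, A: -1
SI base units of voltage: kg·m²/(s³·A)

Answer: kg·m²/(s³·A)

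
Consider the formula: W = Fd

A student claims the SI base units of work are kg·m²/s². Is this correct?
Units of each symbol in W = Fd:
  F (force): kg·m/s²
  d (displacement): m

Multiplying the contributions: [kg·m/s²] · [m]
Adding exponents of each base unit: kg: 1, m: 2, s: -2
SI base units of work: kg·m²/s²

The claimed units kg·m²/s² match the derived units, so the claim is correct.

Answer: Yes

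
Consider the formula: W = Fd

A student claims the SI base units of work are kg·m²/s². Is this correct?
Units of each symbol in W = Fd:
  F (force): kg·m/s²
  d (displacement): m

Multiplying the contributions: [kg·m/s²] · [m]
Adding exponents of each base unit: kg: 1, m: 2, s: -2
SI base units of work: kg·m²/s²

The claimed units kg·m²/s² match the derived units, so the claim is correct.

Answer: Yes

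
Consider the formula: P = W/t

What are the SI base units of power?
Units of each symbol in P = W/t:
  W (work): kg·m²/s²
  t (time): s  → in the denominator, contributes 1/s

Multiplying the contributions: [kg·m²/s²] · [1/s]
Adding exponents of each base unit: kg: 1, m: 2, s: -3
SI base units of power: kg·m²/s³

Answer: kg·m²/s³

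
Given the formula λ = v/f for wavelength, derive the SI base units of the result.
Units of each symbol in λ = v/f:
  v (wave speed): m/s
  f (frequency): 1/s  → in the denominator, contributes s

Multiplying the contributions: [m/s] · [s]
Adding exponents of each base unit: m: 1
SI base units of wavelength: m

Answer: m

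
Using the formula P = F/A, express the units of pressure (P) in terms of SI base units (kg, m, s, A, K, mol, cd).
Units of each symbol in P = F/A:
  F (force): kg·m/s²
  A (area): m²  → in the denominator, contributes 1/m²

Multiplying the contributions: [kg·m/s²] · [1/m²]
Adding exponents of each base unit: kg: 1, m: -1, s: -2
SI base units of pressure: kg/(m·s²)

Answer: kg/(m·s²)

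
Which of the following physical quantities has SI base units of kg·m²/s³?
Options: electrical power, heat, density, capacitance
Checking the SI base units of each option:
  electrical power (P = IV): kg·m²/s³  ✓ matches
  heat (Q = mcΔT): kg·m²/s²  ✗
  density (ρ = m/V): kg/m³  ✗
  capacitance (C = Q/V): s⁴·A²/(kg·m²)  ✗

Only electrical power has units kg·m²/s³.

Answer: electrical power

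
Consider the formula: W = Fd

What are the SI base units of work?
Units of each symbol in W = Fd:
  F (force): kg·m/s²
  d (displacement): m

Multiplying the contributions: [kg·m/s²] · [m]
Adding exponents of each base unit: kg: 1, m: 2, s: -2
SI base units of work: kg·m²/s²

Answer: kg·m²/s²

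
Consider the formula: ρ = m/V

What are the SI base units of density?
Units of each symbol in ρ = m/V:
  m (mass): kg
  V (volume): m³  → in the denominator, contributes 1/m³

Multiplying the contributions: [kg] · [1/m³]
Adding exponents of each base unit: kg: 1, m: -3
SI base units of density: kg/m³

Answer: kg/m³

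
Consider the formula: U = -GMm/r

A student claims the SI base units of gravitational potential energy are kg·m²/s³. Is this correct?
Units of each symbol in U = -GMm/r:
  G (gravitational constant): m³/(kg·s²)
  M (mass): kg
  m (mass): kg
  r (distance): m  → in the denominator, contributes 1/m
  The minus sign does not affect the units.

Multiplying the contributions: [m³/(kg·s²)] · [kg] · [kg] · [1/m]
Adding exponents of each base unit: kg: 1, m: 2, s: -2
SI base units of gravitational potential energy: kg·m²/s²

The claimed units kg·m²/s³ (exponents kg: 1, m: 2, s: -3) do not match the derived units kg·m²/s² (exponents kg: 1, m: 2, s: -2), so the claim is incorrect.

Answer: No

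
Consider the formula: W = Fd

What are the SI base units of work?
Units of each symbol in W = Fd:
  F (force): kg·m/s²
  d (displacement): m

Multiplying the contributions: [kg·m/s²] · [m]
Adding exponents of each base unit: kg: 1, m: 2, s: -2
SI base units of work: kg·m²/s²

Answer: kg·m²/s²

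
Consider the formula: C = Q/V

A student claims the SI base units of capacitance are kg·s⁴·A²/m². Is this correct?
Units of each symbol in C = Q/V:
  Q (charge, in coulombs): s·A
  V (voltage, in volts): kg·m²/(s³·A)  → in the denominator, contributes s³·A/(kg·m²)

Multiplying the contributions: [s·A] · [s³·A/(kg·m²)]
Adding exponents of each base unit: kg: -1, m: -2, s: 4, A: 2
SI base units of capacitance: s⁴·A²/(kg·m²)

The claimed units kg·s⁴·A²/m² (exponents kg: 1, m: -2, s: 4, A: 2) do not match the derived units s⁴·A²/(kg·m²) (exponents kg: -1, m: -2, s: 4, A: 2), so the claim is incorrect.

Answer: No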